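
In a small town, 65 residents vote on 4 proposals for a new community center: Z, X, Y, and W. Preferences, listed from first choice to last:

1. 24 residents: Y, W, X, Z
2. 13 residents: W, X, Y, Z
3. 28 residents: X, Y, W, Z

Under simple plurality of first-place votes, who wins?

X

First-place votes: Z 0, X 28, Y 24, W 13.
X has the most first-place votes.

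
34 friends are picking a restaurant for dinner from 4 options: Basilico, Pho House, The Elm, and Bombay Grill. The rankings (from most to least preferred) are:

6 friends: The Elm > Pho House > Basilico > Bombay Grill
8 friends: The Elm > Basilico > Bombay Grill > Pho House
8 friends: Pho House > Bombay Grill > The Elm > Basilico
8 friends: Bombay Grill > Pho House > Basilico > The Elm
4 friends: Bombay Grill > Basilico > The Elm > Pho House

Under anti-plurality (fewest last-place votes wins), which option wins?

Bombay Grill

Last-place votes: Basilico 8, Pho House 12, The Elm 8, Bombay Grill 6.
Bombay Grill is ranked last by the fewest voters, so Bombay Grill wins.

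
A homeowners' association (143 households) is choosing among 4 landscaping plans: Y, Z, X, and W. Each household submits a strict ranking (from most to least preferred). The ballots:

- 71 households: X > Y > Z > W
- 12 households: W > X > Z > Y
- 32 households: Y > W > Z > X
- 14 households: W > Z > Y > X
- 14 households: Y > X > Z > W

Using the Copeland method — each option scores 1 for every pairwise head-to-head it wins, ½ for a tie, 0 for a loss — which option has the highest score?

X

Y: beats Z and W; loses to X → score 2.
Z: beats W; loses to Y and X → score 1.
X: beats Y, Z, and W → score 3.
W: loses to Y, Z, and X → score 0.
X has the best pairwise record.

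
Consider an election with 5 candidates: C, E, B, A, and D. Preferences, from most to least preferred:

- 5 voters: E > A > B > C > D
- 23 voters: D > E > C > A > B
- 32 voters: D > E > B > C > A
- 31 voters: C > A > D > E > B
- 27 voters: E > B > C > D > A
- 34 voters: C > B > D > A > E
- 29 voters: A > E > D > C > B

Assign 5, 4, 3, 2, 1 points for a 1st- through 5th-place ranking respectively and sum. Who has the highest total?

C: 5·2 + 23·3 + 32·2 + 31·5 + 27·3 + 34·5 + 29·2 = 607
E: 5·5 + 23·4 + 32·4 + 31·2 + 27·5 + 34·1 + 29·4 = 592
B: 5·3 + 23·1 + 32·3 + 31·1 + 27·4 + 34·4 + 29·1 = 438
A: 5·4 + 23·2 + 32·1 + 31·4 + 27·1 + 34·2 + 29·5 = 462
D: 5·1 + 23·5 + 32·5 + 31·3 + 27·2 + 34·3 + 29·3 = 616
D has the highest Borda score (616).

D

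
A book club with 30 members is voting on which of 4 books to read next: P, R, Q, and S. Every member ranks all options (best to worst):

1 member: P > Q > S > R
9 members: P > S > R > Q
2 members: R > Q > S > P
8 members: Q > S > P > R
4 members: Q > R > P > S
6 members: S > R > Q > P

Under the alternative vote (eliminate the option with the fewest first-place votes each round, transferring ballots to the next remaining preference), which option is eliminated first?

Round 1: P 10, R 2, Q 12, S 6. Eliminate R.

R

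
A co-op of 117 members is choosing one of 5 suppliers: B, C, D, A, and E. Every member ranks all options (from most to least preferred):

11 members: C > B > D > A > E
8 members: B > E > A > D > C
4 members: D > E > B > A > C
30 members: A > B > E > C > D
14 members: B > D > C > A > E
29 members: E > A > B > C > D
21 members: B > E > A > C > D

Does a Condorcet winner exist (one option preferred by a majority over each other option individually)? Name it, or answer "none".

none

Checking pairwise contests:
A beats B 59–58.
B beats C 106–11.
B beats D 113–4.
E beats A 62–55.
B beats E 84–33.
Every option loses at least one head-to-head, so there is no Condorcet winner.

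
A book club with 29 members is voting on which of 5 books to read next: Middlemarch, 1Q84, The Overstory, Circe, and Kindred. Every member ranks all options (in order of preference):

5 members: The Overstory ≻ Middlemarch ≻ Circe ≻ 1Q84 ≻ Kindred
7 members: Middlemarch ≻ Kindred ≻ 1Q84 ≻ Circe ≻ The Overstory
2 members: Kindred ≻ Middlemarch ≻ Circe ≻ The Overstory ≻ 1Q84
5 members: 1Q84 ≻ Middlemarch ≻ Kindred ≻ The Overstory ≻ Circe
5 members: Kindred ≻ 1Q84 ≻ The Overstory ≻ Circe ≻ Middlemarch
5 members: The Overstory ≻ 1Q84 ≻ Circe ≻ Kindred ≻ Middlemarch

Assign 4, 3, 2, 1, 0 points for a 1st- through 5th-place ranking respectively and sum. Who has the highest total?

1Q84

Middlemarch: 5·3 + 7·4 + 2·3 + 5·3 + 5·0 + 5·0 = 64
1Q84: 5·1 + 7·2 + 2·0 + 5·4 + 5·3 + 5·3 = 69
The Overstory: 5·4 + 7·0 + 2·1 + 5·1 + 5·2 + 5·4 = 57
Circe: 5·2 + 7·1 + 2·2 + 5·0 + 5·1 + 5·2 = 36
Kindred: 5·0 + 7·3 + 2·4 + 5·2 + 5·4 + 5·1 = 64
1Q84 has the highest Borda score (69).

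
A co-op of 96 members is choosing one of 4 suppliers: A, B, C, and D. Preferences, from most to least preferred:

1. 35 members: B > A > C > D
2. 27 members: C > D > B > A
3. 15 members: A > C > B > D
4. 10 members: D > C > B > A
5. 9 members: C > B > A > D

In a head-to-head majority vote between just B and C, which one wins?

C

Voters preferring B to C: 35; preferring C to B: 61.
C wins the head-to-head.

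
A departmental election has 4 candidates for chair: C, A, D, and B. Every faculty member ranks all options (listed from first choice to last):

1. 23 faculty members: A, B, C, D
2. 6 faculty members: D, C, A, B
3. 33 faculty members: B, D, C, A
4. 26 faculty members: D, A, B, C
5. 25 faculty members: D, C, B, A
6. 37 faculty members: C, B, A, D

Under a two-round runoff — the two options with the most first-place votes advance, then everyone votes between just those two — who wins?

Round 1 first-place votes: C 37, A 23, D 57, B 33.
D and C advance.
Runoff: D is preferred to C by 90 voters; C by 60.
D wins the runoff.

D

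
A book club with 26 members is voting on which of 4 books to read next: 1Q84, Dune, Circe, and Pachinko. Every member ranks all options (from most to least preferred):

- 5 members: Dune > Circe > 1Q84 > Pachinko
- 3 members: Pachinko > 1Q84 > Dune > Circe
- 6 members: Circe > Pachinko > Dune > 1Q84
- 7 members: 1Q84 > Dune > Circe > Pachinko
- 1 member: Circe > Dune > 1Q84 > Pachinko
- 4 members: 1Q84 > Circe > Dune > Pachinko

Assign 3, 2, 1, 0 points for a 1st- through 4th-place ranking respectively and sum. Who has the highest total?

1Q84: 5·1 + 3·2 + 6·0 + 7·3 + 1·1 + 4·3 = 45
Dune: 5·3 + 3·1 + 6·1 + 7·2 + 1·2 + 4·1 = 44
Circe: 5·2 + 3·0 + 6·3 + 7·1 + 1·3 + 4·2 = 46
Pachinko: 5·0 + 3·3 + 6·2 + 7·0 + 1·0 + 4·0 = 21
Circe has the highest Borda score (46).

Circe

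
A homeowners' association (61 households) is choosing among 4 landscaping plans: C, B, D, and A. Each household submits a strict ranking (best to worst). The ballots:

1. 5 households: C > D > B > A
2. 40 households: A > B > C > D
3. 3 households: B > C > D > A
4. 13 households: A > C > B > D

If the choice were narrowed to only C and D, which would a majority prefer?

C

Voters preferring C to D: 61; preferring D to C: 0.
C wins the head-to-head.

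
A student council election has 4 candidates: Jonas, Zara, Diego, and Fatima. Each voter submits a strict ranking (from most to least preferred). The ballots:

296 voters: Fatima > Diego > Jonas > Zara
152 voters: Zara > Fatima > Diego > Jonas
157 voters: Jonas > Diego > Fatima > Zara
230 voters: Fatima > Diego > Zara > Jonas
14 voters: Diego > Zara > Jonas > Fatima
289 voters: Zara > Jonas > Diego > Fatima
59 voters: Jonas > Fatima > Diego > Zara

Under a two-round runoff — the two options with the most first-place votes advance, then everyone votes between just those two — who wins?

Fatima

Round 1 first-place votes: Jonas 216, Zara 441, Diego 14, Fatima 526.
Fatima and Zara advance.
Runoff: Fatima is preferred to Zara by 742 voters; Zara by 455.
Fatima wins the runoff.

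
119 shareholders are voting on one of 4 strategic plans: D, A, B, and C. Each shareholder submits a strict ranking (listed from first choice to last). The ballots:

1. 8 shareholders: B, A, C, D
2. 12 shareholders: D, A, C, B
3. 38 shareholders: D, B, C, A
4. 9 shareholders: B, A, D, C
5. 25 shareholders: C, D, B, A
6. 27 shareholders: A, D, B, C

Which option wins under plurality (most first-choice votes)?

First-place votes: D 50, A 27, B 17, C 25.
D has the most first-place votes.

D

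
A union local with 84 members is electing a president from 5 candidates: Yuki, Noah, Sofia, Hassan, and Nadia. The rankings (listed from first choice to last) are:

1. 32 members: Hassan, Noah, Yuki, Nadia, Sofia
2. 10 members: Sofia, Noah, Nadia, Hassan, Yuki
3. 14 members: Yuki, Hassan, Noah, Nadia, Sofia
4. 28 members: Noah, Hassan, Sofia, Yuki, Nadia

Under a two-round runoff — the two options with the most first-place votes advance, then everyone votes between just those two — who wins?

Round 1 first-place votes: Yuki 14, Noah 28, Sofia 10, Hassan 32, Nadia 0.
Hassan and Noah advance.
Runoff: Hassan is preferred to Noah by 46 voters; Noah by 38.
Hassan wins the runoff.

Hassan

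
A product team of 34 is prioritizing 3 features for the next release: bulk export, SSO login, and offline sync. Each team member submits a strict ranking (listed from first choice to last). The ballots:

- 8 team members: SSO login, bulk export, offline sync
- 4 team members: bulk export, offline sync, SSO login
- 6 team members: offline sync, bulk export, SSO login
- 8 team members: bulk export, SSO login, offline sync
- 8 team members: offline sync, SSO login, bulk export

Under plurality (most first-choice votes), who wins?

offline sync

First-place votes: bulk export 12, SSO login 8, offline sync 14.
offline sync has the most first-place votes.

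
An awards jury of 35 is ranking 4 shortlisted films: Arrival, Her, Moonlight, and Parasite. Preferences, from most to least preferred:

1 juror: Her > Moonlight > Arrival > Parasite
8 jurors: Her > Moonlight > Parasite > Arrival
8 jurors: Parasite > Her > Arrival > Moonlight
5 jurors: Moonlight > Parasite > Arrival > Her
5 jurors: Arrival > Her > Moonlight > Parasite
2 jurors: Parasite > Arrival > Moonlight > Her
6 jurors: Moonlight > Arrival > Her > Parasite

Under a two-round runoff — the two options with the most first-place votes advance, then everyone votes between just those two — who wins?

Moonlight

Round 1 first-place votes: Arrival 5, Her 9, Moonlight 11, Parasite 10.
Moonlight and Parasite advance.
Runoff: Moonlight is preferred to Parasite by 25 voters; Parasite by 10.
Moonlight wins the runoff.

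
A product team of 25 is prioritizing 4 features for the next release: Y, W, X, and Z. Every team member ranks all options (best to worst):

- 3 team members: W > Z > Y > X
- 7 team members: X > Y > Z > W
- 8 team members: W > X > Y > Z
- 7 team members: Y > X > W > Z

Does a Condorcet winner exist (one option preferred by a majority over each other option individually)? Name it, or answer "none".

X

X vs Y: 15–10 for X.
X vs W: 14–11 for X.
X vs Z: 22–3 for X.
X beats every other option head-to-head.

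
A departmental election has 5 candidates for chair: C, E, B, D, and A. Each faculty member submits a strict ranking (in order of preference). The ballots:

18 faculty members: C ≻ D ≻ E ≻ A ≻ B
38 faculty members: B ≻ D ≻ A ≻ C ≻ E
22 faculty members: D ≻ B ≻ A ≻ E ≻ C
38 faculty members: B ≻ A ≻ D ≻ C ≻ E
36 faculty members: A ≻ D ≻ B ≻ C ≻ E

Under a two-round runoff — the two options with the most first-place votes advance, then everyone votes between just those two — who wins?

Round 1 first-place votes: C 18, E 0, B 76, D 22, A 36.
B and A advance.
Runoff: B is preferred to A by 98 voters; A by 54.
B wins the runoff.

B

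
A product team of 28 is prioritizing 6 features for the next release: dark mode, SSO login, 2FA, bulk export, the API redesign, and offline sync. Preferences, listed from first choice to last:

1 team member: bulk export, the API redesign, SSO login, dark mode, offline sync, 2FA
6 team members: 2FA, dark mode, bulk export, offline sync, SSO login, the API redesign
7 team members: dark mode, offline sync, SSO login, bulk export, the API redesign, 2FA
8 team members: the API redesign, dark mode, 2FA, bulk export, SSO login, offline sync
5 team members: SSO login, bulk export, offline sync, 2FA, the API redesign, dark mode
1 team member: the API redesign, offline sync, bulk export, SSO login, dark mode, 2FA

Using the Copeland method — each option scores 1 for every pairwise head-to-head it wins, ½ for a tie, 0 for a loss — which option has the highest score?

dark mode: beats SSO login, 2FA, bulk export, and offline sync; loses to the API redesign → score 4.
SSO login: beats the API redesign; ties 2FA and offline sync; loses to dark mode and bulk export → score 2.
2FA: ties SSO login, bulk export, and offline sync; loses to dark mode and the API redesign → score 1.5.
bulk export: beats SSO login, the API redesign, and offline sync; ties 2FA; loses to dark mode → score 3.5.
the API redesign: beats dark mode and 2FA; loses to SSO login, bulk export, and offline sync → score 2.
offline sync: beats the API redesign; ties SSO login and 2FA; loses to dark mode and bulk export → score 2.
dark mode has the best pairwise record.

dark mode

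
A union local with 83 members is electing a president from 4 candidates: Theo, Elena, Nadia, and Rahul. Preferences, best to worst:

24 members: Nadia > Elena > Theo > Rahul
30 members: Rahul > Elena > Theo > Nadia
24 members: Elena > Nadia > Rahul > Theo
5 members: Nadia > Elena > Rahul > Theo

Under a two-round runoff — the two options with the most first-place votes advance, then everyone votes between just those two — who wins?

Round 1 first-place votes: Theo 0, Elena 24, Nadia 29, Rahul 30.
Rahul and Nadia advance.
Runoff: Rahul is preferred to Nadia by 30 voters; Nadia by 53.
Nadia wins the runoff.

Nadia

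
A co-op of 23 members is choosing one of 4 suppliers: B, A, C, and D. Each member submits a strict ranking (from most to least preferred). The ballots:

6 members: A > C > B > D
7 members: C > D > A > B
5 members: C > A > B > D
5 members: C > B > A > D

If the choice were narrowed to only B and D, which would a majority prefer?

B

Voters preferring B to D: 16; preferring D to B: 7.
B wins the head-to-head.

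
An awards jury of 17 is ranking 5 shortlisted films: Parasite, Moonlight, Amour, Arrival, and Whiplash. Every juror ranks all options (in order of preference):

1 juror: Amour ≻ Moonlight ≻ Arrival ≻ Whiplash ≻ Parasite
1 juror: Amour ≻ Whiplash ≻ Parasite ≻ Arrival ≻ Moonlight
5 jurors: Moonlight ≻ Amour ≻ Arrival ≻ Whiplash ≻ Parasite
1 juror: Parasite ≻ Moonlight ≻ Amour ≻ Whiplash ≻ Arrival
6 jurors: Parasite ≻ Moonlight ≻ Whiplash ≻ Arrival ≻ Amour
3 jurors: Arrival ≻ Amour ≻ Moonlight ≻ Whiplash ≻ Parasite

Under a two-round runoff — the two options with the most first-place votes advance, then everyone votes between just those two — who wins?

Round 1 first-place votes: Parasite 7, Moonlight 5, Amour 2, Arrival 3, Whiplash 0.
Parasite and Moonlight advance.
Runoff: Parasite is preferred to Moonlight by 8 voters; Moonlight by 9.
Moonlight wins the runoff.

Moonlight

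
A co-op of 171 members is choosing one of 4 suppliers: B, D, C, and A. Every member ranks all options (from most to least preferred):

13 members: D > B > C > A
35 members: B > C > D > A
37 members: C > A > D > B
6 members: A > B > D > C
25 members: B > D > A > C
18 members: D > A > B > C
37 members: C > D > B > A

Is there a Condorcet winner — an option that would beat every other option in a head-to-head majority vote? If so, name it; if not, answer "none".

Checking pairwise contests:
D beats B 105–66.
C beats D 109–62.
B beats C 97–74.
B beats A 110–61.
Every option loses at least one head-to-head, so there is no Condorcet winner.

none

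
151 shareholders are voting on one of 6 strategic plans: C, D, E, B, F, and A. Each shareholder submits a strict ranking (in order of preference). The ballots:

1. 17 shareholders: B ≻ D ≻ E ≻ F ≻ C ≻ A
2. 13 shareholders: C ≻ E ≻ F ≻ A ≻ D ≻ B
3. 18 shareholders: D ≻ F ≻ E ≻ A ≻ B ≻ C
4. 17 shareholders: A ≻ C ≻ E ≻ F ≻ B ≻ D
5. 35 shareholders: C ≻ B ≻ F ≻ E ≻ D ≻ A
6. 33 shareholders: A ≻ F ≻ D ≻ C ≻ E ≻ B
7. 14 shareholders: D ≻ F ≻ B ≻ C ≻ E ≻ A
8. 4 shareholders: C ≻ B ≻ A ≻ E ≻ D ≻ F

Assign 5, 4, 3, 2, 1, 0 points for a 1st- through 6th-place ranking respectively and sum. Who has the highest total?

F

C: 17·1 + 13·5 + 18·0 + 17·4 + 35·5 + 33·2 + 14·2 + 4·5 = 439
D: 17·4 + 13·1 + 18·5 + 17·0 + 35·1 + 33·3 + 14·5 + 4·1 = 379
E: 17·3 + 13·4 + 18·3 + 17·3 + 35·2 + 33·1 + 14·1 + 4·2 = 333
B: 17·5 + 13·0 + 18·1 + 17·1 + 35·4 + 33·0 + 14·3 + 4·4 = 318
F: 17·2 + 13·3 + 18·4 + 17·2 + 35·3 + 33·4 + 14·4 + 4·0 = 472
A: 17·0 + 13·2 + 18·2 + 17·5 + 35·0 + 33·5 + 14·0 + 4·3 = 324
F has the highest Borda score (472).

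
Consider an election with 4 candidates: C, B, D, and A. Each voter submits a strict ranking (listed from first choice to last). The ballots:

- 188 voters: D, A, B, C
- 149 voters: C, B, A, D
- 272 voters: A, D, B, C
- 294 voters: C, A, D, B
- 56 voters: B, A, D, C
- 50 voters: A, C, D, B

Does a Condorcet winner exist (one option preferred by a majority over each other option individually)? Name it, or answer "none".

A vs C: 566–443 for A.
A vs B: 804–205 for A.
A vs D: 821–188 for A.
A beats every other option head-to-head.

A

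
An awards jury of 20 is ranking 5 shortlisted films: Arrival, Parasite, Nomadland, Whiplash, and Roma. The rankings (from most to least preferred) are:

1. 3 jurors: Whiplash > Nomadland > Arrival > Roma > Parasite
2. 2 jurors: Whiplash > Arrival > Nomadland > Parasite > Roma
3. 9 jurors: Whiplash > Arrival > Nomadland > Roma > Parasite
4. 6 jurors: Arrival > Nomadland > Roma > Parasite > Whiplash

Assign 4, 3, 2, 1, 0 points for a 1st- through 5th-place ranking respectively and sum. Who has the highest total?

Arrival

Arrival: 3·2 + 2·3 + 9·3 + 6·4 = 63
Parasite: 3·0 + 2·1 + 9·0 + 6·1 = 8
Nomadland: 3·3 + 2·2 + 9·2 + 6·3 = 49
Whiplash: 3·4 + 2·4 + 9·4 + 6·0 = 56
Roma: 3·1 + 2·0 + 9·1 + 6·2 = 24
Arrival has the highest Borda score (63).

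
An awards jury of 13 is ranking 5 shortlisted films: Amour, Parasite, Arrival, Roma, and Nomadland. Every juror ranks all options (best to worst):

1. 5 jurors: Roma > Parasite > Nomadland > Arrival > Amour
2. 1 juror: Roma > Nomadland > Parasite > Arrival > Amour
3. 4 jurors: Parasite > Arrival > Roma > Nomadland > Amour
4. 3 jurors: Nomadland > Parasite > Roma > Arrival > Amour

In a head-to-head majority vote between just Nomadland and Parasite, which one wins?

Voters preferring Nomadland to Parasite: 4; preferring Parasite to Nomadland: 9.
Parasite wins the head-to-head.

Parasite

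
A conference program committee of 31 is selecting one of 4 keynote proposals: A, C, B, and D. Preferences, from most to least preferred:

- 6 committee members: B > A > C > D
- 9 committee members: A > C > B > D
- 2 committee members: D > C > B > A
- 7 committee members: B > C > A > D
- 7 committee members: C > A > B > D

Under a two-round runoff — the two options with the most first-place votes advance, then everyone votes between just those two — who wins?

A

Round 1 first-place votes: A 9, C 7, B 13, D 2.
B and A advance.
Runoff: B is preferred to A by 15 voters; A by 16.
A wins the runoff.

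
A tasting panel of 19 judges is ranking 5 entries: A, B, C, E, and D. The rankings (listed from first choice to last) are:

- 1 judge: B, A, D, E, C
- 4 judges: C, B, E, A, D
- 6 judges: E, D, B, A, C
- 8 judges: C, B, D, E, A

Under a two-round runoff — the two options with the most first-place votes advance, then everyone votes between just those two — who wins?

Round 1 first-place votes: A 0, B 1, C 12, E 6, D 0.
C and E advance.
Runoff: C is preferred to E by 12 voters; E by 7.
C wins the runoff.

C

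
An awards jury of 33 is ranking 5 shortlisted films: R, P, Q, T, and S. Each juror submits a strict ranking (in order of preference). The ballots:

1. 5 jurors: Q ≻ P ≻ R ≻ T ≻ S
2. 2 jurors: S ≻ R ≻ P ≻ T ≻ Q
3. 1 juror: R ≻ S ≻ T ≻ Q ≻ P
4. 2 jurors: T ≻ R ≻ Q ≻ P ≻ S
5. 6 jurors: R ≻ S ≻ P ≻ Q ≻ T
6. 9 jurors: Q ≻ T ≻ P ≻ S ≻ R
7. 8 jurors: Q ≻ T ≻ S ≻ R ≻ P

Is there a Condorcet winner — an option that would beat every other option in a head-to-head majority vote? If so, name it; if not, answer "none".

Q

Q vs R: 22–11 for Q.
Q vs P: 25–8 for Q.
Q vs T: 28–5 for Q.
Q vs S: 24–9 for Q.
Q beats every other option head-to-head.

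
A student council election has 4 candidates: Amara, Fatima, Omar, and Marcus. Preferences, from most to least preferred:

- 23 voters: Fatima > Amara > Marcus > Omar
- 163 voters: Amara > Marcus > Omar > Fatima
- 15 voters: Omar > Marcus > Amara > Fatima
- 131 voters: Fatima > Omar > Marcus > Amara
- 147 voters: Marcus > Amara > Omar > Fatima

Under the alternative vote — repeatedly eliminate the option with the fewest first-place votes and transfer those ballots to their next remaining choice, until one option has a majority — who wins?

Round 1: Amara 163, Fatima 154, Omar 15, Marcus 147. Eliminate Omar.
Round 2: Amara 163, Fatima 154, Marcus 162. Eliminate Fatima.
Round 3: Amara 186, Marcus 293. Marcus has a majority.

Marcus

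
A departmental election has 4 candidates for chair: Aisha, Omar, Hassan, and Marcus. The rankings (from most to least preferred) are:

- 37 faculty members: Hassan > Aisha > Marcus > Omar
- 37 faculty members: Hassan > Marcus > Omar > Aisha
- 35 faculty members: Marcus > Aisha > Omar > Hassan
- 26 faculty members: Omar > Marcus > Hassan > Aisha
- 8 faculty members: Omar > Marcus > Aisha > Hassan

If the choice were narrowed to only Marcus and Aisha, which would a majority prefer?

Voters preferring Marcus to Aisha: 106; preferring Aisha to Marcus: 37.
Marcus wins the head-to-head.

Marcus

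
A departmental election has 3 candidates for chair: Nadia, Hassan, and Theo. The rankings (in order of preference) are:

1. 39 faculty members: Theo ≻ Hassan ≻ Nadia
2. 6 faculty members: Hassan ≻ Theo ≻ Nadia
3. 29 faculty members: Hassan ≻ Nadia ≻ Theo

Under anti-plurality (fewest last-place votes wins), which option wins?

Hassan

Last-place votes: Nadia 45, Hassan 0, Theo 29.
Hassan is ranked last by the fewest voters, so Hassan wins.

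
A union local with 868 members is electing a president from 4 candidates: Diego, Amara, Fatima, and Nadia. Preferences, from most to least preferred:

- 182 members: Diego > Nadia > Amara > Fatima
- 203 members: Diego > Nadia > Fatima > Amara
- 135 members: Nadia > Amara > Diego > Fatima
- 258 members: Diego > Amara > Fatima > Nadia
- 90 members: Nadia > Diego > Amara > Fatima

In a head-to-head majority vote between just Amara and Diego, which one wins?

Diego

Voters preferring Amara to Diego: 135; preferring Diego to Amara: 733.
Diego wins the head-to-head.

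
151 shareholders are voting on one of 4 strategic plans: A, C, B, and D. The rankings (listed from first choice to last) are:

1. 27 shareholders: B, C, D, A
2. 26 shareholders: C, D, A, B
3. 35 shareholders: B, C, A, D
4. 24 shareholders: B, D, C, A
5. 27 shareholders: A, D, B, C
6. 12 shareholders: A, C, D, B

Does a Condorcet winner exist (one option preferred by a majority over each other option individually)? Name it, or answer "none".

B vs A: 86–65 for B.
B vs C: 113–38 for B.
B vs D: 86–65 for B.
B beats every other option head-to-head.

B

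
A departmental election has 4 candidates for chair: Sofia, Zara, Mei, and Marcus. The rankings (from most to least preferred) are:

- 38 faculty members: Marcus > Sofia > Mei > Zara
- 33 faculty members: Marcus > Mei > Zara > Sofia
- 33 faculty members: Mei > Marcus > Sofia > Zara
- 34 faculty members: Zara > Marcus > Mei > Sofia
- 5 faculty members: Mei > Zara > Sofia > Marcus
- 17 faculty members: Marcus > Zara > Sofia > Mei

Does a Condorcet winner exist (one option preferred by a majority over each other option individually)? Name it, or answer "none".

Marcus

Marcus vs Sofia: 155–5 for Marcus.
Marcus vs Zara: 121–39 for Marcus.
Marcus vs Mei: 122–38 for Marcus.
Marcus beats every other option head-to-head.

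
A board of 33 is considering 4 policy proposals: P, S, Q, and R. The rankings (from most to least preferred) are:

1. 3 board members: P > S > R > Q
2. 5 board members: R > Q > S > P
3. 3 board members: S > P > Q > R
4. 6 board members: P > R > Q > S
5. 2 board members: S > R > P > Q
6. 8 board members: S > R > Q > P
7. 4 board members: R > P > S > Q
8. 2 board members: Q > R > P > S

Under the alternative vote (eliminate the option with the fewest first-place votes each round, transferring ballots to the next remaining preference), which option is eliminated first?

Q

Round 1: P 9, S 13, Q 2, R 9. Eliminate Q.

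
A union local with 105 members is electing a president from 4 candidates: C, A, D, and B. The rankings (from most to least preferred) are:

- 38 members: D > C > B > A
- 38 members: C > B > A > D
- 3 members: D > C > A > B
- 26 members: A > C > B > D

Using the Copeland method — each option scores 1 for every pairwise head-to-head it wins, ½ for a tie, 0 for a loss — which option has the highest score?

C

C: beats A, D, and B → score 3.
A: beats D; loses to C and B → score 1.
D: loses to C, A, and B → score 0.
B: beats A and D; loses to C → score 2.
C has the best pairwise record.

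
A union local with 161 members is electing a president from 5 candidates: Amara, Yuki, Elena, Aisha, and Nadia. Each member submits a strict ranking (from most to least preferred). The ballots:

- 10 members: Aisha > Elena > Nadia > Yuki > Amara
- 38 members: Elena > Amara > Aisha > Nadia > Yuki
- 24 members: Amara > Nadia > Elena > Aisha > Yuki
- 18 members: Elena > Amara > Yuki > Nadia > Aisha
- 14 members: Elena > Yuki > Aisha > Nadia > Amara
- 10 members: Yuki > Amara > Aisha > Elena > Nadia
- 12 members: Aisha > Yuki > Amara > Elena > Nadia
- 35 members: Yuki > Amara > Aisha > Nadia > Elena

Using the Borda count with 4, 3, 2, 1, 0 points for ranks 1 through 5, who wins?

Amara: 10·0 + 38·3 + 24·4 + 18·3 + 14·0 + 10·3 + 12·2 + 35·3 = 423
Yuki: 10·1 + 38·0 + 24·0 + 18·2 + 14·3 + 10·4 + 12·3 + 35·4 = 304
Elena: 10·3 + 38·4 + 24·2 + 18·4 + 14·4 + 10·1 + 12·1 + 35·0 = 380
Aisha: 10·4 + 38·2 + 24·1 + 18·0 + 14·2 + 10·2 + 12·4 + 35·2 = 306
Nadia: 10·2 + 38·1 + 24·3 + 18·1 + 14·1 + 10·0 + 12·0 + 35·1 = 197
Amara has the highest Borda score (423).

Amara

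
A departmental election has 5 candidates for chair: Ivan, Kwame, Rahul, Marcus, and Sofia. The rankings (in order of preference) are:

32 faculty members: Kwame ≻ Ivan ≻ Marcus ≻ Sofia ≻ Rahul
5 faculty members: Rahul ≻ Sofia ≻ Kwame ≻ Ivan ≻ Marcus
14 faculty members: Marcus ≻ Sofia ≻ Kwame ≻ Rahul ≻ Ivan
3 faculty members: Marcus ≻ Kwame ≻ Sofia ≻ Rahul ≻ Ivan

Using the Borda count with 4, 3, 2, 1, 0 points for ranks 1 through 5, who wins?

Ivan: 32·3 + 5·1 + 14·0 + 3·0 = 101
Kwame: 32·4 + 5·2 + 14·2 + 3·3 = 175
Rahul: 32·0 + 5·4 + 14·1 + 3·1 = 37
Marcus: 32·2 + 5·0 + 14·4 + 3·4 = 132
Sofia: 32·1 + 5·3 + 14·3 + 3·2 = 95
Kwame has the highest Borda score (175).

Kwame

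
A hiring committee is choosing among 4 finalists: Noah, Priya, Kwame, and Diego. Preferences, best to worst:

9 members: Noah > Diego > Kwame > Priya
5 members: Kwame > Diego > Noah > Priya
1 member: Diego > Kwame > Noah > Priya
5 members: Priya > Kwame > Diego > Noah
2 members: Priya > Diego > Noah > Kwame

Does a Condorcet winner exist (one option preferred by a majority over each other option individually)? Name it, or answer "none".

Diego

Diego vs Noah: 13–9 for Diego.
Diego vs Priya: 15–7 for Diego.
Diego vs Kwame: 12–10 for Diego.
Diego beats every other option head-to-head.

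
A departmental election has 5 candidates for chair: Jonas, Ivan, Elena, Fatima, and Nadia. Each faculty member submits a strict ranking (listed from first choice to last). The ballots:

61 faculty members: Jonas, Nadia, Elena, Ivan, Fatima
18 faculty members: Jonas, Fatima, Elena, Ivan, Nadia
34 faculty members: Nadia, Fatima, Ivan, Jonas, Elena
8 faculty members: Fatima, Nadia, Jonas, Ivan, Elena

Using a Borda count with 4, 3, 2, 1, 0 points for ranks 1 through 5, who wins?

Jonas

Jonas: 61·4 + 18·4 + 34·1 + 8·2 = 366
Ivan: 61·1 + 18·1 + 34·2 + 8·1 = 155
Elena: 61·2 + 18·2 + 34·0 + 8·0 = 158
Fatima: 61·0 + 18·3 + 34·3 + 8·4 = 188
Nadia: 61·3 + 18·0 + 34·4 + 8·3 = 343
Jonas has the highest Borda score (366).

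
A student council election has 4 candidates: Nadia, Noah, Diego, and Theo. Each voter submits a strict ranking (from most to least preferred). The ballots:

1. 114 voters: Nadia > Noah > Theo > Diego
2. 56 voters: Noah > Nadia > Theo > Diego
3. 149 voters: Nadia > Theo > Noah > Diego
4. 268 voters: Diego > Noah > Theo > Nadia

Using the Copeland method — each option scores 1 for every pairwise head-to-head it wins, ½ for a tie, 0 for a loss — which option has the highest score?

Noah

Nadia: beats Diego and Theo; loses to Noah → score 2.
Noah: beats Nadia, Diego, and Theo → score 3.
Diego: loses to Nadia, Noah, and Theo → score 0.
Theo: beats Diego; loses to Nadia and Noah → score 1.
Noah has the best pairwise record.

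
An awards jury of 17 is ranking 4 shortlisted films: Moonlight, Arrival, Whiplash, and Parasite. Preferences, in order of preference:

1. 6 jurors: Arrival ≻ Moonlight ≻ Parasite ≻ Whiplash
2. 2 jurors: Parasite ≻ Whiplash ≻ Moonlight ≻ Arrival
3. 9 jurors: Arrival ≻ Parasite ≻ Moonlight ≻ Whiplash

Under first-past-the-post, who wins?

First-place votes: Moonlight 0, Arrival 15, Whiplash 0, Parasite 2.
Arrival has the most first-place votes.

Arrival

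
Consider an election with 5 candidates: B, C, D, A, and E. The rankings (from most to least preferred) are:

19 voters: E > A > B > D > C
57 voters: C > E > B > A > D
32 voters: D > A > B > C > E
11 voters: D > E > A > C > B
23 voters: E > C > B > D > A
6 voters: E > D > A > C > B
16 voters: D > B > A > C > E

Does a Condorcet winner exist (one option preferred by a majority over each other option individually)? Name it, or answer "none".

none

Checking pairwise contests:
C beats B 97–67.
D beats C 84–80.
B beats D 99–65.
B beats A 96–68.
C beats E 105–59.
Every option loses at least one head-to-head, so there is no Condorcet winner.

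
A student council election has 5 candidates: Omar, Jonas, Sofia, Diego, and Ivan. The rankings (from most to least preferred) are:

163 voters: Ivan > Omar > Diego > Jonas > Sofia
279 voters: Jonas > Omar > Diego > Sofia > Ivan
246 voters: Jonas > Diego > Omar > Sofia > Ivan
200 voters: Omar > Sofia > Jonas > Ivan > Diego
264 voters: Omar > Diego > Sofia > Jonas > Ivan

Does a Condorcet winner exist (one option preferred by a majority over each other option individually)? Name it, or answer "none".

Omar

Omar vs Jonas: 627–525 for Omar.
Omar vs Sofia: 1152–0 for Omar.
Omar vs Diego: 906–246 for Omar.
Omar vs Ivan: 989–163 for Omar.
Omar beats every other option head-to-head.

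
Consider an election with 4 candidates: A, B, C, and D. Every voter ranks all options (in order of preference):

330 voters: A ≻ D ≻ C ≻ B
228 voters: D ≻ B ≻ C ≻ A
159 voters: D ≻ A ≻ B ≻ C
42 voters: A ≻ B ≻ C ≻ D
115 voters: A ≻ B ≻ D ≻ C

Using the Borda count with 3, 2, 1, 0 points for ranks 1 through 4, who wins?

D

A: 330·3 + 228·0 + 159·2 + 42·3 + 115·3 = 1779
B: 330·0 + 228·2 + 159·1 + 42·2 + 115·2 = 929
C: 330·1 + 228·1 + 159·0 + 42·1 + 115·0 = 600
D: 330·2 + 228·3 + 159·3 + 42·0 + 115·1 = 1936
D has the highest Borda score (1936).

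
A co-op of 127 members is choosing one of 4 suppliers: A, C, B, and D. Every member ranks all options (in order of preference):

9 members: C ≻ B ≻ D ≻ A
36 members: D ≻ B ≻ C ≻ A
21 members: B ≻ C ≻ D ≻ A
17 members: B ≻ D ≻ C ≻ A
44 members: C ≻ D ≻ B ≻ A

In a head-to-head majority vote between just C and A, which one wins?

C

Voters preferring C to A: 127; preferring A to C: 0.
C wins the head-to-head.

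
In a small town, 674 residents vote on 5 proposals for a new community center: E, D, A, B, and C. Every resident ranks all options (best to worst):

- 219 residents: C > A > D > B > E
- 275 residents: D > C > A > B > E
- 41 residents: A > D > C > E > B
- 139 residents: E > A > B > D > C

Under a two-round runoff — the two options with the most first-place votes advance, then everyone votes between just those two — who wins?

Round 1 first-place votes: E 139, D 275, A 41, B 0, C 219.
D and C advance.
Runoff: D is preferred to C by 455 voters; C by 219.
D wins the runoff.

D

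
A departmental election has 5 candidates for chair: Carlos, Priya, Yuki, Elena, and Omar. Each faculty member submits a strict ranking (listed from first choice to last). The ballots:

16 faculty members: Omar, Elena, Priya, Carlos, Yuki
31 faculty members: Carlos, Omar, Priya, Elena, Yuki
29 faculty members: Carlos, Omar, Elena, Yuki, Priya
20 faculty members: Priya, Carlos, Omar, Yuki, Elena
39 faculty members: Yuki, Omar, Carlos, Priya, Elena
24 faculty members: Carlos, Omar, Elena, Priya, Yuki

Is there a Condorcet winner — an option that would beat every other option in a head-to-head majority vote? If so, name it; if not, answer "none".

Carlos

Carlos vs Priya: 123–36 for Carlos.
Carlos vs Yuki: 120–39 for Carlos.
Carlos vs Elena: 143–16 for Carlos.
Carlos vs Omar: 104–55 for Carlos.
Carlos beats every other option head-to-head.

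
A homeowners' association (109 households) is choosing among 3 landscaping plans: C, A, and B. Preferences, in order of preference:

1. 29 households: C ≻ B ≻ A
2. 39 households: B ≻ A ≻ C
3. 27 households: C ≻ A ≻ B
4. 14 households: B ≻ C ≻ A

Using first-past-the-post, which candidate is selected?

C

First-place votes: C 56, A 0, B 53.
C has the most first-place votes.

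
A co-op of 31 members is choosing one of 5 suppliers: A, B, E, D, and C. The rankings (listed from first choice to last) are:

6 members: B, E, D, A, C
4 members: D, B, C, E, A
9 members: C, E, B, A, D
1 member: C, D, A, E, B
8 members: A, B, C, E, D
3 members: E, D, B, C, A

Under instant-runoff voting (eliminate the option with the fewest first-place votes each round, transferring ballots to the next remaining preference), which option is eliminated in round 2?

B

Round 1: A 8, B 6, E 3, D 4, C 10. Eliminate E.
Round 2: A 8, B 6, D 7, C 10. Eliminate B.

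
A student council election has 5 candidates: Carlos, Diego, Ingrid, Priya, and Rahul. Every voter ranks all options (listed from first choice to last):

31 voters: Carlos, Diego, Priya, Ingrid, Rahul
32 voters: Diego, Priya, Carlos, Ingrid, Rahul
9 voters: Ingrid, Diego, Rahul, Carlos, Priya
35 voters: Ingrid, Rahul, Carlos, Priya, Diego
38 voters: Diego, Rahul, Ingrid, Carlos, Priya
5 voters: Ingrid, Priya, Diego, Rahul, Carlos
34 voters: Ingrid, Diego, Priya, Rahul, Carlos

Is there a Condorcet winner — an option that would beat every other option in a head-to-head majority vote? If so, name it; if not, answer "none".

Diego vs Carlos: 118–66 for Diego.
Diego vs Ingrid: 101–83 for Diego.
Diego vs Priya: 144–40 for Diego.
Diego vs Rahul: 149–35 for Diego.
Diego beats every other option head-to-head.

Diego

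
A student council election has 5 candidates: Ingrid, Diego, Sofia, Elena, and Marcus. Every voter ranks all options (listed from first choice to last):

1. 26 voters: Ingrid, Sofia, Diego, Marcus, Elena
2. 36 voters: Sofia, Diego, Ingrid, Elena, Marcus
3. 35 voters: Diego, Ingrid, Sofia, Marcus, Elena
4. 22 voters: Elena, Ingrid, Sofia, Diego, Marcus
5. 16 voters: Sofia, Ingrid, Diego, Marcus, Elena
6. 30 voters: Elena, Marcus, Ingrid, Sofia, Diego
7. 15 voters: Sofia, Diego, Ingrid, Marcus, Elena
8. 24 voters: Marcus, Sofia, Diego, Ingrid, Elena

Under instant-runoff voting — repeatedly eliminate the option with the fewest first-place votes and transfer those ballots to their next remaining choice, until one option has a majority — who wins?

Sofia

Round 1: Ingrid 26, Diego 35, Sofia 67, Elena 52, Marcus 24. Eliminate Marcus.
Round 2: Ingrid 26, Diego 35, Sofia 91, Elena 52. Eliminate Ingrid.
Round 3: Diego 35, Sofia 117, Elena 52. Sofia has a majority.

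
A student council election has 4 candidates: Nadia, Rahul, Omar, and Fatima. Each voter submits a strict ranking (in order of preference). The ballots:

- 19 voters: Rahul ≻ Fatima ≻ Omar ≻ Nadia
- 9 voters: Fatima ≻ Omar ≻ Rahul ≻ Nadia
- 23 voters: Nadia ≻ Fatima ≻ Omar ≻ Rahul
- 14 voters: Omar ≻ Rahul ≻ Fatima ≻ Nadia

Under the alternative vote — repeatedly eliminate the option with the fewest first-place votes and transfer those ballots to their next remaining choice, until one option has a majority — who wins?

Round 1: Nadia 23, Rahul 19, Omar 14, Fatima 9. Eliminate Fatima.
Round 2: Nadia 23, Rahul 19, Omar 23. Eliminate Rahul.
Round 3: Nadia 23, Omar 42. Omar has a majority.

Omar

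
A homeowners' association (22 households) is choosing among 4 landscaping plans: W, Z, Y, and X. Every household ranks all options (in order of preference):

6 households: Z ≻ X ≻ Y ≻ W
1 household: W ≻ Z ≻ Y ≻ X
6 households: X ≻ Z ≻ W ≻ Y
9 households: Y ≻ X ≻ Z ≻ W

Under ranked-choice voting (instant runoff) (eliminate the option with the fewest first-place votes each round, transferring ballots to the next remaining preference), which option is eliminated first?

Round 1: W 1, Z 6, Y 9, X 6. Eliminate W.

W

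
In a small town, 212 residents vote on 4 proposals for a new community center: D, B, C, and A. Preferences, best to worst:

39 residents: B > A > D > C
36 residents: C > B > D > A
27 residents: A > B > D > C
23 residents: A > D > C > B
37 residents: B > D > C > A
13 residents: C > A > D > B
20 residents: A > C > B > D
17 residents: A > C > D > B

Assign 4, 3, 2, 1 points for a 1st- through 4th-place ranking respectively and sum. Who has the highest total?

B

D: 39·2 + 36·2 + 27·2 + 23·3 + 37·3 + 13·2 + 20·1 + 17·2 = 464
B: 39·4 + 36·3 + 27·3 + 23·1 + 37·4 + 13·1 + 20·2 + 17·1 = 586
C: 39·1 + 36·4 + 27·1 + 23·2 + 37·2 + 13·4 + 20·3 + 17·3 = 493
A: 39·3 + 36·1 + 27·4 + 23·4 + 37·1 + 13·3 + 20·4 + 17·4 = 577
B has the highest Borda score (586).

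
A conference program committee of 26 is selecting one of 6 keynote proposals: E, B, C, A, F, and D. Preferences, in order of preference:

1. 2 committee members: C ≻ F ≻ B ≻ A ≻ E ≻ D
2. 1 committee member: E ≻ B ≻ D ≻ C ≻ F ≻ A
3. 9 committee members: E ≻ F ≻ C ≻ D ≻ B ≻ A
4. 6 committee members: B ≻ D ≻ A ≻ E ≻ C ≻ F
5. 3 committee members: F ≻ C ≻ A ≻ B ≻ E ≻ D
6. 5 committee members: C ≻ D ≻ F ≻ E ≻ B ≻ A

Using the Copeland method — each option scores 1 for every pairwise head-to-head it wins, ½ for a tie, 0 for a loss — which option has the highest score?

E

E: beats B, C, A, F, and D → score 5.
B: beats A; loses to E, C, F, and D → score 1.
C: beats B, A, F, and D; loses to E → score 4.
A: loses to E, B, C, F, and D → score 0.
F: beats B, A, and D; loses to E and C → score 3.
D: beats B and A; loses to E, C, and F → score 2.
E has the best pairwise record.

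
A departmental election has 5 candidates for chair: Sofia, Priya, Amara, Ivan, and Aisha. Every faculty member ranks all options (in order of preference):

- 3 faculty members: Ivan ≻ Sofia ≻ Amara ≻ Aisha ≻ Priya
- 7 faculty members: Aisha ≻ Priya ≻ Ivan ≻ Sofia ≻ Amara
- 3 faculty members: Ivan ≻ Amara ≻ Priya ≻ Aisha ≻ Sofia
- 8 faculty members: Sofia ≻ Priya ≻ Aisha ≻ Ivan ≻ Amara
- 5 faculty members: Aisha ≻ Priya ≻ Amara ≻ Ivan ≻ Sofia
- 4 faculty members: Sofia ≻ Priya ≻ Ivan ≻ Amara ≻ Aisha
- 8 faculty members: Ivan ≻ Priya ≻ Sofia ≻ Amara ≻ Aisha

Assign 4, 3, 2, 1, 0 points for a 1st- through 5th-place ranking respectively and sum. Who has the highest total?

Sofia: 3·3 + 7·1 + 3·0 + 8·4 + 5·0 + 4·4 + 8·2 = 80
Priya: 3·0 + 7·3 + 3·2 + 8·3 + 5·3 + 4·3 + 8·3 = 102
Amara: 3·2 + 7·0 + 3·3 + 8·0 + 5·2 + 4·1 + 8·1 = 37
Ivan: 3·4 + 7·2 + 3·4 + 8·1 + 5·1 + 4·2 + 8·4 = 91
Aisha: 3·1 + 7·4 + 3·1 + 8·2 + 5·4 + 4·0 + 8·0 = 70
Priya has the highest Borda score (102).

Priya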